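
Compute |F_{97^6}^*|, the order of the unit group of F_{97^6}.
|F_{97^6}^*| = 832972004928

F_{97^6} has 97^6 = 832972004929 elements; its multiplicative group consists of all nonzero elements, so |F_{97^6}^*| = 832972004929 - 1 = 832972004928. (It is cyclic since any finite subgroup of the multiplicative group of a field is cyclic.)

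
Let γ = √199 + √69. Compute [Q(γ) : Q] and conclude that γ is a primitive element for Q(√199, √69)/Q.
[Q(γ) : Q] = 4 (equivalently, Q(γ) = Q(√199, √69))

Obviously Q(γ) ⊆ Q(√199, √69), and [Q(√199, √69):Q] = 4 (since 199, 69 are distinct squarefree integers > 1 with 13731 not a perfect square). To show equality we compute the minimal polynomial of γ. From γ = √199 + √69: γ^2 = 199 + 2√(13731) + 69 = 268 + 2√(13731), so γ^2 - 268 = 2√(13731); squaring, (γ^2 - 268)^2 = 4·13731, i.e. γ^4 - 536γ^2 + 71824 - 54924 = 0, i.e. γ^4 - 536γ^2 + 16900 = 0. So γ is a root of x^4 - 536x^2 + 16900. This polynomial is irreducible over Q: it has no rational root (each ±√199 ± √69 is irrational), and any factorization into two quadratics over Q would force √(13731) ∈ Q (pairing opposite roots) or √199, √69 ∈ Q (other pairings), all impossible. Hence [Q(γ):Q] = 4 = [Q(√199, √69):Q], so Q(γ) = Q(√199, √69).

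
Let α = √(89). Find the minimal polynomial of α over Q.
m_α(x) = x^2 - 89

α satisfies α^2 - 89 = 0, so x^2 - 89 annihilates α. Since d = 89 is squarefree and ≠ 1, it is not a perfect square in Q, so x^2 - 89 has no rational root and is therefore irreducible over Q (a degree-2 polynomial over a field is irreducible iff it has no root). Hence m_α(x) = x^2 - 89.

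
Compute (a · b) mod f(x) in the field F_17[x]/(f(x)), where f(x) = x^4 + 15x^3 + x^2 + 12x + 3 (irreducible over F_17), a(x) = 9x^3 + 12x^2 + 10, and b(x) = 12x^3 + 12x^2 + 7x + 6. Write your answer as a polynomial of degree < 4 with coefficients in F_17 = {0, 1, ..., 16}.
a · b ≡ 3x^3 + 16x + 15 (mod f(x))

Multiply in F_17[x]: a(x)·b(x) = (9x^3 + 12x^2 + 10)·(12x^3 + 12x^2 + 7x + 6) = 6x^6 + 14x^5 + 3x^4 + 3x^3 + 5x^2 + 2x + 9. This has degree ≥ 4, so divide by f(x) over F_17: 6x^6 + 14x^5 + 3x^4 + 3x^3 + 5x^2 + 2x + 9 = (6x^2 + 9x + 15)·(x^4 + 15x^3 + x^2 + 12x + 3) + (3x^3 + 16x + 15). Hence a·b ≡ 3x^3 + 16x + 15 (mod f). (F_17[x]/(f) is a field with 17^4 = 83521 elements since f is irreducible of degree 4.)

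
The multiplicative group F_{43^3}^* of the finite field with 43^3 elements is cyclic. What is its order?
|F_{43^3}^*| = 79506

F_{43^3} has 43^3 = 79507 elements; its multiplicative group consists of all nonzero elements, so |F_{43^3}^*| = 79507 - 1 = 79506. (It is cyclic since any finite subgroup of the multiplicative group of a field is cyclic.)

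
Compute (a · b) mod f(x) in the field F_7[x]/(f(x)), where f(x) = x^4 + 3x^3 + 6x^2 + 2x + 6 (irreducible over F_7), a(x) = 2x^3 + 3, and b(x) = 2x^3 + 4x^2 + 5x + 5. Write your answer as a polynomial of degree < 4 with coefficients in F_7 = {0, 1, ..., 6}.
a · b ≡ 3x^3 + x^2 + x + 6 (mod f(x))

Multiply in F_7[x]: a(x)·b(x) = (2x^3 + 3)·(2x^3 + 4x^2 + 5x + 5) = 4x^6 + x^5 + 3x^4 + 2x^3 + 5x^2 + x + 1. This has degree ≥ 4, so divide by f(x) over F_7: 4x^6 + x^5 + 3x^4 + 2x^3 + 5x^2 + x + 1 = (4x^2 + 3x + 5)·(x^4 + 3x^3 + 6x^2 + 2x + 6) + (3x^3 + x^2 + x + 6). Hence a·b ≡ 3x^3 + x^2 + x + 6 (mod f). (F_7[x]/(f) is a field with 7^4 = 2401 elements since f is irreducible of degree 4.)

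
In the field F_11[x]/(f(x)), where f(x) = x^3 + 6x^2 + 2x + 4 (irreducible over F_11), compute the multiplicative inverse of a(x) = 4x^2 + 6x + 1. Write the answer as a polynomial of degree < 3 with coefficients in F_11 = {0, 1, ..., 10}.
a(x)^(-1) ≡ 3x^2 + 9x + 6 (mod f(x))

Since f is irreducible over F_11, F_11[x]/(f) is a field and a(x) ≠ 0 has an inverse. Apply the extended Euclidean algorithm to f(x) and a(x) in F_11[x]: f(x) = (3x + 8)·a(x) + (6x + 7);  a(x) = (8x + 10)·(6x + 7) + (8). The last nonzero remainder is the constant 8 = gcd(f, a) in F_11. Back-substituting through the division chain expresses 8 = s(x)·a(x) + t(x)·f(x) with s(x) ≡ 2x^2 + 6x + 4 (mod f), so (2x^2 + 6x + 4)·a(x) ≡ 8 (mod f). Multiplying by 8^(-1) ≡ 7 in F_11 gives a(x)^(-1) ≡ 7·(2x^2 + 6x + 4) ≡ 3x^2 + 9x + 6 (mod f). Check: (4x^2 + 6x + 1)·(3x^2 + 9x + 6) = x^4 + 10x^3 + 4x^2 + x + 6 ≡ 1 (mod x^3 + 6x^2 + 2x + 4).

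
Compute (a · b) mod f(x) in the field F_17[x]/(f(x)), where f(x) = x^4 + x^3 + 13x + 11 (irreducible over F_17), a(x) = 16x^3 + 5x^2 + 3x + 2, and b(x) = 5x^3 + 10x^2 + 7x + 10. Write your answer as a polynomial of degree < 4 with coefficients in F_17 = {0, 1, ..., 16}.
a · b ≡ 7x^3 + 5x^2 + 10x + 10 (mod f(x))

Multiply in F_17[x]: a(x)·b(x) = (16x^3 + 5x^2 + 3x + 2)·(5x^3 + 10x^2 + 7x + 10) = 12x^6 + 15x^5 + 7x^4 + 14x^3 + 6x^2 + 10x + 3. This has degree ≥ 4, so divide by f(x) over F_17: 12x^6 + 15x^5 + 7x^4 + 14x^3 + 6x^2 + 10x + 3 = (12x^2 + 3x + 4)·(x^4 + x^3 + 13x + 11) + (7x^3 + 5x^2 + 10x + 10). Hence a·b ≡ 7x^3 + 5x^2 + 10x + 10 (mod f). (F_17[x]/(f) is a field with 17^4 = 83521 elements since f is irreducible of degree 4.)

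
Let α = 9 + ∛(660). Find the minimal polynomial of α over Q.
m_α(x) = x^3 - 27x^2 + 243x - 1389

Set β = α - 9 = ∛(660), so β^3 = 660. Then (α - 9)^3 - 660 = 0, i.e. α is a root of g(x) = (x - 9)^3 - 660 = x^3 - 27x^2 + 243x - 1389. Since g(x) = h(x - 9) where h(x) = x^3 - 660, and h is irreducible over Q (because 660 is not a perfect cube, so h has no rational root, and a monic cubic with no rational root is irreducible), g is also irreducible (irreducibility is preserved under the substitution x → x - 9). Hence m_α(x) = x^3 - 27x^2 + 243x - 1389.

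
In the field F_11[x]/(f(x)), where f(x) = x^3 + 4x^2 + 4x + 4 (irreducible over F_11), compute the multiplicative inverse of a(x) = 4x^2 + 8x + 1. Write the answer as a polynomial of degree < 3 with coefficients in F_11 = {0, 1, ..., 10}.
a(x)^(-1) ≡ 3x^2 + 10x + 10 (mod f(x))

Since f is irreducible over F_11, F_11[x]/(f) is a field and a(x) ≠ 0 has an inverse. Apply the extended Euclidean algorithm to f(x) and a(x) in F_11[x]: f(x) = (3x + 6)·a(x) + (8x + 9);  a(x) = (6x + 8)·(8x + 9) + (6). The last nonzero remainder is the constant 6 = gcd(f, a) in F_11. Back-substituting through the division chain expresses 6 = s(x)·a(x) + t(x)·f(x) with s(x) ≡ 7x^2 + 5x + 5 (mod f), so (7x^2 + 5x + 5)·a(x) ≡ 6 (mod f). Multiplying by 6^(-1) ≡ 2 in F_11 gives a(x)^(-1) ≡ 2·(7x^2 + 5x + 5) ≡ 3x^2 + 10x + 10 (mod f). Check: (4x^2 + 8x + 1)·(3x^2 + 10x + 10) = x^4 + 9x^3 + 2x^2 + 2x + 10 ≡ 1 (mod x^3 + 4x^2 + 4x + 4).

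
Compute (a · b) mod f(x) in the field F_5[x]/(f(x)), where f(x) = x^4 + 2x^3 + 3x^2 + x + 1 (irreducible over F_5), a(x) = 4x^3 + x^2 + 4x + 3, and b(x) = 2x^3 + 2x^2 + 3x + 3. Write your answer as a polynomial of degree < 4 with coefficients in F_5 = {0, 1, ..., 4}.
a · b ≡ 4x^3 + 4x^2 + 2x + 4 (mod f(x))

Multiply in F_5[x]: a(x)·b(x) = (4x^3 + x^2 + 4x + 3)·(2x^3 + 2x^2 + 3x + 3) = 3x^6 + 2x^4 + 4x^3 + x^2 + x + 4. This has degree ≥ 4, so divide by f(x) over F_5: 3x^6 + 2x^4 + 4x^3 + x^2 + x + 4 = (3x^2 + 4x)·(x^4 + 2x^3 + 3x^2 + x + 1) + (4x^3 + 4x^2 + 2x + 4). Hence a·b ≡ 4x^3 + 4x^2 + 2x + 4 (mod f). (F_5[x]/(f) is a field with 5^4 = 625 elements since f is irreducible of degree 4.)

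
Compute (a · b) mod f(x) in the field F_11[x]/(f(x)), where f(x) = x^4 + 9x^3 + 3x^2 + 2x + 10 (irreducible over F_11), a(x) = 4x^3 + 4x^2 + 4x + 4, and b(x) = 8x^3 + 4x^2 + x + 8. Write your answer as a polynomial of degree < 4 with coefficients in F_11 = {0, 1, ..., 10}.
a · b ≡ 2x^2 + 8x + 3 (mod f(x))

Multiply in F_11[x]: a(x)·b(x) = (4x^3 + 4x^2 + 4x + 4)·(8x^3 + 4x^2 + x + 8) = 10x^6 + 4x^5 + 8x^4 + 7x^3 + 8x^2 + 3x + 10. This has degree ≥ 4, so divide by f(x) over F_11: 10x^6 + 4x^5 + 8x^4 + 7x^3 + 8x^2 + 3x + 10 = (10x^2 + 2x + 4)·(x^4 + 9x^3 + 3x^2 + 2x + 10) + (2x^2 + 8x + 3). Hence a·b ≡ 2x^2 + 8x + 3 (mod f). (F_11[x]/(f) is a field with 11^4 = 14641 elements since f is irreducible of degree 4.)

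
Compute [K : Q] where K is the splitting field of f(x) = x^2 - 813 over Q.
[K : Q] = 2

f(x) = x^2 - 813 factors as (x - √813)(x + √813). The splitting field is K = Q(√813). Since 813 is squarefree and > 1, it is not a perfect square, so x^2 - 813 is irreducible over Q and [Q(√813) : Q] = 2. Hence [K : Q] = 2.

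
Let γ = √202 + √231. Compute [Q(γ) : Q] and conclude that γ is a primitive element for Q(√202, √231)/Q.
[Q(γ) : Q] = 4 (equivalently, Q(γ) = Q(√202, √231))

Obviously Q(γ) ⊆ Q(√202, √231), and [Q(√202, √231):Q] = 4 (since 202, 231 are distinct squarefree integers > 1 with 46662 not a perfect square). To show equality we compute the minimal polynomial of γ. From γ = √202 + √231: γ^2 = 202 + 2√(46662) + 231 = 433 + 2√(46662), so γ^2 - 433 = 2√(46662); squaring, (γ^2 - 433)^2 = 4·46662, i.e. γ^4 - 866γ^2 + 187489 - 186648 = 0, i.e. γ^4 - 866γ^2 + 841 = 0. So γ is a root of x^4 - 866x^2 + 841. This polynomial is irreducible over Q: it has no rational root (each ±√202 ± √231 is irrational), and any factorization into two quadratics over Q would force √(46662) ∈ Q (pairing opposite roots) or √202, √231 ∈ Q (other pairings), all impossible. Hence [Q(γ):Q] = 4 = [Q(√202, √231):Q], so Q(γ) = Q(√202, √231).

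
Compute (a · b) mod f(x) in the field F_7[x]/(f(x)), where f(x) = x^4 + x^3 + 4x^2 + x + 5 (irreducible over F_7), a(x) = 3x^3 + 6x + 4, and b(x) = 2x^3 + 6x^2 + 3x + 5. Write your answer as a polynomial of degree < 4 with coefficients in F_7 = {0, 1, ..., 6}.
a · b ≡ 6x^3 + 4x^2 + 4x + 4 (mod f(x))

Multiply in F_7[x]: a(x)·b(x) = (3x^3 + 6x + 4)·(2x^3 + 6x^2 + 3x + 5) = 6x^6 + 4x^5 + 3x^3 + 6. This has degree ≥ 4, so divide by f(x) over F_7: 6x^6 + 4x^5 + 3x^3 + 6 = (6x^2 + 5x + 6)·(x^4 + x^3 + 4x^2 + x + 5) + (6x^3 + 4x^2 + 4x + 4). Hence a·b ≡ 6x^3 + 4x^2 + 4x + 4 (mod f). (F_7[x]/(f) is a field with 7^4 = 2401 elements since f is irreducible of degree 4.)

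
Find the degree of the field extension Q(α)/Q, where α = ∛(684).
[Q(α):Q] = 3

The minimal polynomial of α is x^3 - 684, irreducible over Q since 684 is not a perfect cube (so x^3 - 684 has no rational root). Hence [Q(α):Q] = deg(m_α) = 3.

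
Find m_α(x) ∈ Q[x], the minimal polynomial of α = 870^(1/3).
m_α(x) = x^3 - 870

α satisfies α^3 = 870, so x^3 - 870 annihilates α. By the rational root test, a rational root p/q (in lowest terms) of x^3 - 870 would satisfy p^3 = 870 q^3, forcing q = 1 and p^3 = 870; but 870 is not a perfect cube, contradiction. A monic cubic over Q with no rational root is irreducible (any nontrivial factorization would include a linear factor). Hence x^3 - 870 is the minimal polynomial of α, and in particular [Q(α):Q] = 3.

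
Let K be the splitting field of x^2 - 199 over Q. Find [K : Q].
[K : Q] = 2

f(x) = x^2 - 199 factors as (x - √199)(x + √199). The splitting field is K = Q(√199). Since 199 is squarefree and > 1, it is not a perfect square, so x^2 - 199 is irreducible over Q and [Q(√199) : Q] = 2. Hence [K : Q] = 2.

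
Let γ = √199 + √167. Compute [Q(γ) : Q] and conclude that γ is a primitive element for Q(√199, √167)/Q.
[Q(γ) : Q] = 4 (equivalently, Q(γ) = Q(√199, √167))

Obviously Q(γ) ⊆ Q(√199, √167), and [Q(√199, √167):Q] = 4 (since 199, 167 are distinct squarefree integers > 1 with 33233 not a perfect square). To show equality we compute the minimal polynomial of γ. From γ = √199 + √167: γ^2 = 199 + 2√(33233) + 167 = 366 + 2√(33233), so γ^2 - 366 = 2√(33233); squaring, (γ^2 - 366)^2 = 4·33233, i.e. γ^4 - 732γ^2 + 133956 - 132932 = 0, i.e. γ^4 - 732γ^2 + 1024 = 0. So γ is a root of x^4 - 732x^2 + 1024. This polynomial is irreducible over Q: it has no rational root (each ±√199 ± √167 is irrational), and any factorization into two quadratics over Q would force √(33233) ∈ Q (pairing opposite roots) or √199, √167 ∈ Q (other pairings), all impossible. Hence [Q(γ):Q] = 4 = [Q(√199, √167):Q], so Q(γ) = Q(√199, √167).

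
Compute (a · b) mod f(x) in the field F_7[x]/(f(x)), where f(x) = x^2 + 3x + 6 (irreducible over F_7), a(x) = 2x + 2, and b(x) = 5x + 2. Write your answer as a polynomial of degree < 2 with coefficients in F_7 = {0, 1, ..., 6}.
a · b ≡ 5x (mod f(x))

Multiply in F_7[x]: a(x)·b(x) = (2x + 2)·(5x + 2) = 3x^2 + 4. This has degree ≥ 2, so divide by f(x) over F_7: 3x^2 + 4 = (3)·(x^2 + 3x + 6) + (5x). Hence a·b ≡ 5x (mod f). (F_7[x]/(f) is a field with 7^2 = 49 elements since f is irreducible of degree 2.)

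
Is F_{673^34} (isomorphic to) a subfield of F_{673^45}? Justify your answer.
No: F_{673^34} is not a subfield of F_{673^45}

F_{p^m} embeds in F_{p^n} iff m | n. Here 34 ∤ 45 (since 45 = 1·34 + 11 with remainder 11 ≠ 0), so F_{673^34} is not a subfield of F_{673^45}. Equivalently: if it were, the tower law would give 34 = [F_{673^34}:F_673] dividing [F_{673^45}:F_673] = 45, contradiction.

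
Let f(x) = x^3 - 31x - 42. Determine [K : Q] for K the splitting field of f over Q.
[K : Q] = 6

By the rational root test, any rational root of the monic integer polynomial f(x) = x^3 - 31x - 42 must be an integer dividing the constant term -42, i.e. one of ±{1, 2, 3, 6, 7, 14, 21, 42}. Evaluating: f(1) = -72, f(-1) = -12, f(2) = -96, f(-2) = 12, f(3) = -108, f(-3) = 24, f(6) = -12, f(-6) = -72, f(7) = 84, f(-7) = -168, f(14) = 2268, f(-14) = -2352, f(21) = 8568, f(-21) = -8652, f(42) = 72744, f(-42) = -72828; none is 0, so f has no rational root and is therefore irreducible over Q (a cubic with no linear factor over a field is irreducible). For an irreducible cubic, the Galois group is A_3 or S_3 according as the discriminant disc(f) = -4a^3 - 27b^2 = -4·(-31)^3 - 27·(-42)^2 = 71536 is or is not a square in Q. Here disc(f) = 71536 is not a perfect square in Q, so the Galois group of f over Q is not contained in A_3 and must be all of S_3. The splitting field has degree |S_3| = 6 over Q, so [K : Q] = 6.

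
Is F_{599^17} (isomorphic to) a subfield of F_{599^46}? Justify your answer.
No: F_{599^17} is not a subfield of F_{599^46}

F_{p^m} embeds in F_{p^n} iff m | n. Here 17 ∤ 46 (since 46 = 2·17 + 12 with remainder 12 ≠ 0), so F_{599^17} is not a subfield of F_{599^46}. Equivalently: if it were, the tower law would give 17 = [F_{599^17}:F_599] dividing [F_{599^46}:F_599] = 46, contradiction.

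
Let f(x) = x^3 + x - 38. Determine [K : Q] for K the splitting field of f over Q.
[K : Q] = 6

By the rational root test, any rational root of the monic integer polynomial f(x) = x^3 + x - 38 must be an integer dividing the constant term -38, i.e. one of ±{1, 2, 19, 38}. Evaluating: f(1) = -36, f(-1) = -40, f(2) = -28, f(-2) = -48, f(19) = 6840, f(-19) = -6916, f(38) = 54872, f(-38) = -54948; none is 0, so f has no rational root and is therefore irreducible over Q (a cubic with no linear factor over a field is irreducible). For an irreducible cubic, the Galois group is A_3 or S_3 according as the discriminant disc(f) = -4a^3 - 27b^2 = -4·(1)^3 - 27·(-38)^2 = -38992 is or is not a square in Q. Here disc(f) = -38992 is not a perfect square in Q, so the Galois group of f over Q is not contained in A_3 and must be all of S_3. The splitting field has degree |S_3| = 6 over Q, so [K : Q] = 6.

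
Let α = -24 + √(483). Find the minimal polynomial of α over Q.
m_α(x) = x^2 + 48x + 93

From α + 24 = √(483), squaring gives (α + 24)^2 = 483, i.e. α^2 + 48α + 576 = 483, so α^2 + 48α + 93 = 0. The discriminant of x^2 + 48x + 93 is (48)^2 - 4·(93) = 2304 - 372 = 1932, and 4·(483) is not a perfect square in Q since 483 is squarefree and ≠ 1. Hence x^2 + 48x + 93 is irreducible over Q and is the minimal polynomial of α.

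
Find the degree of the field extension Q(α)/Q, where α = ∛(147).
[Q(α):Q] = 3

The minimal polynomial of α is x^3 - 147, irreducible over Q since 147 is not a perfect cube (so x^3 - 147 has no rational root). Hence [Q(α):Q] = deg(m_α) = 3.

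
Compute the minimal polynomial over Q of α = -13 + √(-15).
m_α(x) = x^2 + 26x + 184

From α + 13 = √(-15), squaring gives (α + 13)^2 = -15, i.e. α^2 + 26α + 169 = -15, so α^2 + 26α + 184 = 0. The discriminant of x^2 + 26x + 184 is (26)^2 - 4·(184) = 676 - 736 = -60, and 4·(-15) is not a perfect square in Q since -15 is squarefree and ≠ 1. Hence x^2 + 26x + 184 is irreducible over Q and is the minimal polynomial of α.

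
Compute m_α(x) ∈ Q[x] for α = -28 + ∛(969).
m_α(x) = x^3 + 84x^2 + 2352x + 20983

Set β = α + 28 = ∛(969), so β^3 = 969. Then (α + 28)^3 - 969 = 0, i.e. α is a root of g(x) = (x + 28)^3 - 969 = x^3 + 84x^2 + 2352x + 20983. Since g(x) = h(x + 28) where h(x) = x^3 - 969, and h is irreducible over Q (because 969 is not a perfect cube, so h has no rational root, and a monic cubic with no rational root is irreducible), g is also irreducible (irreducibility is preserved under the substitution x → x + 28). Hence m_α(x) = x^3 + 84x^2 + 2352x + 20983.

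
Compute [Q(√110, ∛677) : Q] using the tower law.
[Q(√110, ∛677) : Q] = 6

Let L = Q(√110, ∛677). Since Q(√110) ⊂ L and [Q(√110):Q] = 2, the tower law gives 2 | [L:Q]. Likewise Q(∛677) ⊂ L with [Q(∛677):Q] = 3 (because 677 is not a perfect cube), so 3 | [L:Q]. As gcd(2,3) = 1, [L:Q] is divisible by 6. Conversely L is generated over Q by √110 and ∛677, so [L:Q] ≤ 2·3 = 6. Therefore [Q(√110, ∛677) : Q] = 6.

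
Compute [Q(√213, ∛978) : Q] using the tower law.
[Q(√213, ∛978) : Q] = 6

Let L = Q(√213, ∛978). Since Q(√213) ⊂ L and [Q(√213):Q] = 2, the tower law gives 2 | [L:Q]. Likewise Q(∛978) ⊂ L with [Q(∛978):Q] = 3 (because 978 is not a perfect cube), so 3 | [L:Q]. As gcd(2,3) = 1, [L:Q] is divisible by 6. Conversely L is generated over Q by √213 and ∛978, so [L:Q] ≤ 2·3 = 6. Therefore [Q(√213, ∛978) : Q] = 6.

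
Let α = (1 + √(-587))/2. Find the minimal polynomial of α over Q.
m_α(x) = x^2 - x + 147

From 2α - 1 = √(-587), squaring gives (2α - 1)^2 = -587, i.e. 4α^2 - 4α + 1 = -587, so α^2 - α + (1 + 587)/4 = 0. Since -587 ≡ 1 (mod 4), (1 + 587)/4 = 147 ∈ Z. The polynomial x^2 - x + 147 has discriminant 1 - 4·(147) = -587, which is not a perfect square in Q (d = -587 is squarefree and ≠ 1), so x^2 - x + 147 is irreducible over Q. It is the minimal polynomial of α.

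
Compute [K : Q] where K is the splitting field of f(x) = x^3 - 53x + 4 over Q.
[K : Q] = 6

By the rational root test, any rational root of the monic integer polynomial f(x) = x^3 - 53x + 4 must be an integer dividing the constant term 4, i.e. one of ±{1, 2, 4}. Evaluating: f(1) = -48, f(-1) = 56, f(2) = -94, f(-2) = 102, f(4) = -144, f(-4) = 152; none is 0, so f has no rational root and is therefore irreducible over Q (a cubic with no linear factor over a field is irreducible). For an irreducible cubic, the Galois group is A_3 or S_3 according as the discriminant disc(f) = -4a^3 - 27b^2 = -4·(-53)^3 - 27·(4)^2 = 595076 is or is not a square in Q. Here disc(f) = 595076 is not a perfect square in Q, so the Galois group of f over Q is not contained in A_3 and must be all of S_3. The splitting field has degree |S_3| = 6 over Q, so [K : Q] = 6.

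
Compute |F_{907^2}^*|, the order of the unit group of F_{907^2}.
|F_{907^2}^*| = 822648

F_{907^2} has 907^2 = 822649 elements; its multiplicative group consists of all nonzero elements, so |F_{907^2}^*| = 822649 - 1 = 822648. (It is cyclic since any finite subgroup of the multiplicative group of a field is cyclic.)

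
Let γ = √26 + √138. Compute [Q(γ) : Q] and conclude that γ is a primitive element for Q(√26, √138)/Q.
[Q(γ) : Q] = 4 (equivalently, Q(γ) = Q(√26, √138))

Obviously Q(γ) ⊆ Q(√26, √138), and [Q(√26, √138):Q] = 4 (since 26, 138 are distinct squarefree integers > 1 with 3588 not a perfect square). To show equality we compute the minimal polynomial of γ. From γ = √26 + √138: γ^2 = 26 + 2√(3588) + 138 = 164 + 2√(3588), so γ^2 - 164 = 2√(3588); squaring, (γ^2 - 164)^2 = 4·3588, i.e. γ^4 - 328γ^2 + 26896 - 14352 = 0, i.e. γ^4 - 328γ^2 + 12544 = 0. So γ is a root of x^4 - 328x^2 + 12544. This polynomial is irreducible over Q: it has no rational root (each ±√26 ± √138 is irrational), and any factorization into two quadratics over Q would force √(3588) ∈ Q (pairing opposite roots) or √26, √138 ∈ Q (other pairings), all impossible. Hence [Q(γ):Q] = 4 = [Q(√26, √138):Q], so Q(γ) = Q(√26, √138).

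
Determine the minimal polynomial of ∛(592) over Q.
m_α(x) = x^3 - 592

α satisfies α^3 = 592, so x^3 - 592 annihilates α. By the rational root test, a rational root p/q (in lowest terms) of x^3 - 592 would satisfy p^3 = 592 q^3, forcing q = 1 and p^3 = 592; but 592 is not a perfect cube, contradiction. A monic cubic over Q with no rational root is irreducible (any nontrivial factorization would include a linear factor). Hence x^3 - 592 is the minimal polynomial of α, and in particular [Q(α):Q] = 3.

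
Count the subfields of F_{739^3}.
F_{739^3} has 2 subfields

The subfields of F_{p^n} are exactly the fields F_{p^d} for d | n (each is the fixed field of the unique index-d subgroup of Gal(F_{p^n}/F_p) ≅ Z/nZ). The divisors of n = 3 are {1, 3}, giving 2 subfields: F_{739^1}, F_{739^3}.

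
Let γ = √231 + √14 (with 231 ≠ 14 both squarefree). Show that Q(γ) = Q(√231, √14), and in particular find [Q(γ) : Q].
[Q(γ) : Q] = 4 (equivalently, Q(γ) = Q(√231, √14))

Obviously Q(γ) ⊆ Q(√231, √14), and [Q(√231, √14):Q] = 4 (since 231, 14 are distinct squarefree integers > 1 with 3234 not a perfect square). To show equality we compute the minimal polynomial of γ. From γ = √231 + √14: γ^2 = 231 + 2√(3234) + 14 = 245 + 2√(3234), so γ^2 - 245 = 2√(3234); squaring, (γ^2 - 245)^2 = 4·3234, i.e. γ^4 - 490γ^2 + 60025 - 12936 = 0, i.e. γ^4 - 490γ^2 + 47089 = 0. So γ is a root of x^4 - 490x^2 + 47089. This polynomial is irreducible over Q: it has no rational root (each ±√231 ± √14 is irrational), and any factorization into two quadratics over Q would force √(3234) ∈ Q (pairing opposite roots) or √231, √14 ∈ Q (other pairings), all impossible. Hence [Q(γ):Q] = 4 = [Q(√231, √14):Q], so Q(γ) = Q(√231, √14).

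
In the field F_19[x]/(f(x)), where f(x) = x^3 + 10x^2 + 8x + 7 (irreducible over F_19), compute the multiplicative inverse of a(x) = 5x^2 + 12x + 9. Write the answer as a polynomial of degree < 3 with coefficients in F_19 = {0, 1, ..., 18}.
a(x)^(-1) ≡ 10x^2 + 17x + 5 (mod f(x))

Since f is irreducible over F_19, F_19[x]/(f) is a field and a(x) ≠ 0 has an inverse. Apply the extended Euclidean algorithm to f(x) and a(x) in F_19[x]: f(x) = (4x)·a(x) + (10x + 7);  a(x) = (10x + 17)·(10x + 7) + (4). The last nonzero remainder is the constant 4 = gcd(f, a) in F_19. Back-substituting through the division chain expresses 4 = s(x)·a(x) + t(x)·f(x) with s(x) ≡ 2x^2 + 11x + 1 (mod f), so (2x^2 + 11x + 1)·a(x) ≡ 4 (mod f). Multiplying by 4^(-1) ≡ 5 in F_19 gives a(x)^(-1) ≡ 5·(2x^2 + 11x + 1) ≡ 10x^2 + 17x + 5 (mod f). Check: (5x^2 + 12x + 9)·(10x^2 + 17x + 5) = 12x^4 + 15x^3 + 15x^2 + 4x + 7 ≡ 1 (mod x^3 + 10x^2 + 8x + 7).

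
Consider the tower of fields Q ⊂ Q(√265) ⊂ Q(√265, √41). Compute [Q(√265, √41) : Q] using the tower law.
[Q(√265, √41) : Q] = 4

[Q(√265):Q] = 2 (min poly x^2 - 265, irreducible since 265 is squarefree > 1). For the top step, suppose √41 ∈ Q(√265), say √41 = c + d√265 with c, d ∈ Q. Squaring: 41 = c^2 + 265d^2 + 2cd√265. Since √265 ∉ Q this forces 2cd = 0. If d = 0 then √41 = c ∈ Q, contradicting 41 squarefree > 1. If c = 0 then 41 = 265d^2, so 265·41 = (265d)^2 is a perfect square in Q — but 265·41 = 10865 is not a perfect square (since 265 and 41 are distinct squarefree integers). Contradiction. Hence √41 ∉ Q(√265), so x^2 - 41 stays irreducible over Q(√265) and [Q(√265, √41) : Q(√265)] = 2. By the tower law, [Q(√265, √41) : Q] = 2 · 2 = 4.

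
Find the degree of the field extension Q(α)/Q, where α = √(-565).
[Q(α):Q] = 2

[Q(α):Q] equals the degree of the minimal polynomial of α. Here α^2 = -565 and x^2 + 565 is irreducible (d = -565 is squarefree, ≠ 1, hence not a square), so deg(m_α) = 2. Thus [Q(α):Q] = 2.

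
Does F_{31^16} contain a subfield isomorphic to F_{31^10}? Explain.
No: F_{31^10} is not a subfield of F_{31^16}

F_{p^m} embeds in F_{p^n} iff m | n. Here 10 ∤ 16 (since 16 = 1·10 + 6 with remainder 6 ≠ 0), so F_{31^10} is not a subfield of F_{31^16}. Equivalently: if it were, the tower law would give 10 = [F_{31^10}:F_31] dividing [F_{31^16}:F_31] = 16, contradiction.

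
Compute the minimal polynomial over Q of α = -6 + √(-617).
m_α(x) = x^2 + 12x + 653

From α + 6 = √(-617), squaring gives (α + 6)^2 = -617, i.e. α^2 + 12α + 36 = -617, so α^2 + 12α + 653 = 0. The discriminant of x^2 + 12x + 653 is (12)^2 - 4·(653) = 144 - 2612 = -2468, and 4·(-617) is not a perfect square in Q since -617 is squarefree and ≠ 1. Hence x^2 + 12x + 653 is irreducible over Q and is the minimal polynomial of α.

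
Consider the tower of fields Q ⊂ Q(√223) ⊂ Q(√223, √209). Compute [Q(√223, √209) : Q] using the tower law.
[Q(√223, √209) : Q] = 4

[Q(√223):Q] = 2 (min poly x^2 - 223, irreducible since 223 is squarefree > 1). For the top step, suppose √209 ∈ Q(√223), say √209 = c + d√223 with c, d ∈ Q. Squaring: 209 = c^2 + 223d^2 + 2cd√223. Since √223 ∉ Q this forces 2cd = 0. If d = 0 then √209 = c ∈ Q, contradicting 209 squarefree > 1. If c = 0 then 209 = 223d^2, so 223·209 = (223d)^2 is a perfect square in Q — but 223·209 = 46607 is not a perfect square (since 223 and 209 are distinct squarefree integers). Contradiction. Hence √209 ∉ Q(√223), so x^2 - 209 stays irreducible over Q(√223) and [Q(√223, √209) : Q(√223)] = 2. By the tower law, [Q(√223, √209) : Q] = 2 · 2 = 4.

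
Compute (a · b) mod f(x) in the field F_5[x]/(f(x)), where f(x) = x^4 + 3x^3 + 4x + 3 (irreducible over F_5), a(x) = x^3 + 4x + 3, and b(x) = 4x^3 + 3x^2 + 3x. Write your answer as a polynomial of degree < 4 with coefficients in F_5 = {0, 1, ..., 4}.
a · b ≡ 2x + 2 (mod f(x))

Multiply in F_5[x]: a(x)·b(x) = (x^3 + 4x + 3)·(4x^3 + 3x^2 + 3x) = 4x^6 + 3x^5 + 4x^4 + 4x^3 + x^2 + 4x. This has degree ≥ 4, so divide by f(x) over F_5: 4x^6 + 3x^5 + 4x^4 + 4x^3 + x^2 + 4x = (4x^2 + x + 1)·(x^4 + 3x^3 + 4x + 3) + (2x + 2). Hence a·b ≡ 2x + 2 (mod f). (F_5[x]/(f) is a field with 5^4 = 625 elements since f is irreducible of degree 4.)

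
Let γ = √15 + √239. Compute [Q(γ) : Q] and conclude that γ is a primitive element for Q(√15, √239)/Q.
[Q(γ) : Q] = 4 (equivalently, Q(γ) = Q(√15, √239))

Obviously Q(γ) ⊆ Q(√15, √239), and [Q(√15, √239):Q] = 4 (since 15, 239 are distinct squarefree integers > 1 with 3585 not a perfect square). To show equality we compute the minimal polynomial of γ. From γ = √15 + √239: γ^2 = 15 + 2√(3585) + 239 = 254 + 2√(3585), so γ^2 - 254 = 2√(3585); squaring, (γ^2 - 254)^2 = 4·3585, i.e. γ^4 - 508γ^2 + 64516 - 14340 = 0, i.e. γ^4 - 508γ^2 + 50176 = 0. So γ is a root of x^4 - 508x^2 + 50176. This polynomial is irreducible over Q: it has no rational root (each ±√15 ± √239 is irrational), and any factorization into two quadratics over Q would force √(3585) ∈ Q (pairing opposite roots) or √15, √239 ∈ Q (other pairings), all impossible. Hence [Q(γ):Q] = 4 = [Q(√15, √239):Q], so Q(γ) = Q(√15, √239).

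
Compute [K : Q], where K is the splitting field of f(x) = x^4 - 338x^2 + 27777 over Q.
[K : Q] = 4

Solving the quadratic in x^2: x^2 = (338 ± √(338^2 - 4·27777))/2 = (338 ± √3136)/2 = (338 ± 56)/2, giving x^2 = 197 or x^2 = 141. So f(x) = (x^2 - 197)(x^2 - 141) and the roots of f are ±√197, ±√141. Hence the splitting field is K = Q(√197, √141). Since 197 and 141 are distinct squarefree integers > 1, their product 27777 is not a perfect square, so √141 ∉ Q(√197). By the tower law [K:Q] = [Q(√197,√141):Q(√197)] · [Q(√197):Q] = 2 · 2 = 4.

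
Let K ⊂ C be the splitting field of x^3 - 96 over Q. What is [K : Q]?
[K : Q] = 6

The roots of x^3 - 96 are ∛96, ω∛96, ω^2∛96 where ω = e^(2πi/3) is a primitive cube root of unity, so K = Q(∛96, ω). Now [Q(∛96):Q] = 3 (since 96 is not a perfect cube, x^3 - 96 is irreducible) and [Q(ω):Q] = 2. Both 2 and 3 divide [K:Q], and [K:Q] ≤ 3·2 = 6, so [K:Q] = 6. (Equivalently: Q(∛96) ⊂ R but ω ∉ R, so [K : Q(∛96)] = 2.)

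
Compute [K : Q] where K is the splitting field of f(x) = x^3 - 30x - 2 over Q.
[K : Q] = 6

By the rational root test, any rational root of the monic integer polynomial f(x) = x^3 - 30x - 2 must be an integer dividing the constant term -2, i.e. one of ±{1, 2}. Evaluating: f(1) = -31, f(-1) = 27, f(2) = -54, f(-2) = 50; none is 0, so f has no rational root and is therefore irreducible over Q (a cubic with no linear factor over a field is irreducible). For an irreducible cubic, the Galois group is A_3 or S_3 according as the discriminant disc(f) = -4a^3 - 27b^2 = -4·(-30)^3 - 27·(-2)^2 = 107892 is or is not a square in Q. Here disc(f) = 107892 is not a perfect square in Q, so the Galois group of f over Q is not contained in A_3 and must be all of S_3. The splitting field has degree |S_3| = 6 over Q, so [K : Q] = 6.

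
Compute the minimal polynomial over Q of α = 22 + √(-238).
m_α(x) = x^2 - 44x + 722

From α - 22 = √(-238), squaring gives (α - 22)^2 = -238, i.e. α^2 - 44α + 484 = -238, so α^2 - 44α + 722 = 0. The discriminant of x^2 - 44x + 722 is (-44)^2 - 4·(722) = 1936 - 2888 = -952, and 4·(-238) is not a perfect square in Q since -238 is squarefree and ≠ 1. Hence x^2 - 44x + 722 is irreducible over Q and is the minimal polynomial of α.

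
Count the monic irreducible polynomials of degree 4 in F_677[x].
There are 52516253478 monic irreducible polynomials of degree 4 over F_677

Each element of F_{677^4} that lies in no proper subfield is a root of exactly one monic irreducible of degree 4 over F_677, and each such polynomial has 4 distinct roots in F_{677^4}. By Möbius inversion the count is N_677(4) = (1/4) Σ_{d|4} μ(4/d) · 677^d = (1/4)(μ(4)·677^1 + μ(2)·677^2 + μ(1)·677^4) = 210065013912/4 = 52516253478.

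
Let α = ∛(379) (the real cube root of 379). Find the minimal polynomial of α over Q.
m_α(x) = x^3 - 379

α satisfies α^3 = 379, so x^3 - 379 annihilates α. By the rational root test, a rational root p/q (in lowest terms) of x^3 - 379 would satisfy p^3 = 379 q^3, forcing q = 1 and p^3 = 379; but 379 is not a perfect cube, contradiction. A monic cubic over Q with no rational root is irreducible (any nontrivial factorization would include a linear factor). Hence x^3 - 379 is the minimal polynomial of α, and in particular [Q(α):Q] = 3.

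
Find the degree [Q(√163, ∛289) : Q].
[Q(√163, ∛289) : Q] = 6

Let L = Q(√163, ∛289). Since Q(√163) ⊂ L and [Q(√163):Q] = 2, the tower law gives 2 | [L:Q]. Likewise Q(∛289) ⊂ L with [Q(∛289):Q] = 3 (because 289 is not a perfect cube), so 3 | [L:Q]. As gcd(2,3) = 1, [L:Q] is divisible by 6. Conversely L is generated over Q by √163 and ∛289, so [L:Q] ≤ 2·3 = 6. Therefore [Q(√163, ∛289) : Q] = 6.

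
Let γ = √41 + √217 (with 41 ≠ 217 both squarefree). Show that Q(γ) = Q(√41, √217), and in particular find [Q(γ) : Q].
[Q(γ) : Q] = 4 (equivalently, Q(γ) = Q(√41, √217))

Obviously Q(γ) ⊆ Q(√41, √217), and [Q(√41, √217):Q] = 4 (since 41, 217 are distinct squarefree integers > 1 with 8897 not a perfect square). To show equality we compute the minimal polynomial of γ. From γ = √41 + √217: γ^2 = 41 + 2√(8897) + 217 = 258 + 2√(8897), so γ^2 - 258 = 2√(8897); squaring, (γ^2 - 258)^2 = 4·8897, i.e. γ^4 - 516γ^2 + 66564 - 35588 = 0, i.e. γ^4 - 516γ^2 + 30976 = 0. So γ is a root of x^4 - 516x^2 + 30976. This polynomial is irreducible over Q: it has no rational root (each ±√41 ± √217 is irrational), and any factorization into two quadratics over Q would force √(8897) ∈ Q (pairing opposite roots) or √41, √217 ∈ Q (other pairings), all impossible. Hence [Q(γ):Q] = 4 = [Q(√41, √217):Q], so Q(γ) = Q(√41, √217).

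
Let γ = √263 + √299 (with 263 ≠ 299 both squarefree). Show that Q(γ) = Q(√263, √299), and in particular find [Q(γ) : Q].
[Q(γ) : Q] = 4 (equivalently, Q(γ) = Q(√263, √299))

Obviously Q(γ) ⊆ Q(√263, √299), and [Q(√263, √299):Q] = 4 (since 263, 299 are distinct squarefree integers > 1 with 78637 not a perfect square). To show equality we compute the minimal polynomial of γ. From γ = √263 + √299: γ^2 = 263 + 2√(78637) + 299 = 562 + 2√(78637), so γ^2 - 562 = 2√(78637); squaring, (γ^2 - 562)^2 = 4·78637, i.e. γ^4 - 1124γ^2 + 315844 - 314548 = 0, i.e. γ^4 - 1124γ^2 + 1296 = 0. So γ is a root of x^4 - 1124x^2 + 1296. This polynomial is irreducible over Q: it has no rational root (each ±√263 ± √299 is irrational), and any factorization into two quadratics over Q would force √(78637) ∈ Q (pairing opposite roots) or √263, √299 ∈ Q (other pairings), all impossible. Hence [Q(γ):Q] = 4 = [Q(√263, √299):Q], so Q(γ) = Q(√263, √299).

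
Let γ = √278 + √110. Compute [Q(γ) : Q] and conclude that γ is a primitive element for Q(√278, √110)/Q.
[Q(γ) : Q] = 4 (equivalently, Q(γ) = Q(√278, √110))

Obviously Q(γ) ⊆ Q(√278, √110), and [Q(√278, √110):Q] = 4 (since 278, 110 are distinct squarefree integers > 1 with 30580 not a perfect square). To show equality we compute the minimal polynomial of γ. From γ = √278 + √110: γ^2 = 278 + 2√(30580) + 110 = 388 + 2√(30580), so γ^2 - 388 = 2√(30580); squaring, (γ^2 - 388)^2 = 4·30580, i.e. γ^4 - 776γ^2 + 150544 - 122320 = 0, i.e. γ^4 - 776γ^2 + 28224 = 0. So γ is a root of x^4 - 776x^2 + 28224. This polynomial is irreducible over Q: it has no rational root (each ±√278 ± √110 is irrational), and any factorization into two quadratics over Q would force √(30580) ∈ Q (pairing opposite roots) or √278, √110 ∈ Q (other pairings), all impossible. Hence [Q(γ):Q] = 4 = [Q(√278, √110):Q], so Q(γ) = Q(√278, √110).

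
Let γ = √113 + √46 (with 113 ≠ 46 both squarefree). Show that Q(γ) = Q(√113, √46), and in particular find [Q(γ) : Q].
[Q(γ) : Q] = 4 (equivalently, Q(γ) = Q(√113, √46))

Obviously Q(γ) ⊆ Q(√113, √46), and [Q(√113, √46):Q] = 4 (since 113, 46 are distinct squarefree integers > 1 with 5198 not a perfect square). To show equality we compute the minimal polynomial of γ. From γ = √113 + √46: γ^2 = 113 + 2√(5198) + 46 = 159 + 2√(5198), so γ^2 - 159 = 2√(5198); squaring, (γ^2 - 159)^2 = 4·5198, i.e. γ^4 - 318γ^2 + 25281 - 20792 = 0, i.e. γ^4 - 318γ^2 + 4489 = 0. So γ is a root of x^4 - 318x^2 + 4489. This polynomial is irreducible over Q: it has no rational root (each ±√113 ± √46 is irrational), and any factorization into two quadratics over Q would force √(5198) ∈ Q (pairing opposite roots) or √113, √46 ∈ Q (other pairings), all impossible. Hence [Q(γ):Q] = 4 = [Q(√113, √46):Q], so Q(γ) = Q(√113, √46).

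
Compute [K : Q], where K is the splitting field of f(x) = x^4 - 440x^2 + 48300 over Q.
[K : Q] = 4

Solving the quadratic in x^2: x^2 = (440 ± √(440^2 - 4·48300))/2 = (440 ± √400)/2 = (440 ± 20)/2, giving x^2 = 210 or x^2 = 230. So f(x) = (x^2 - 210)(x^2 - 230) and the roots of f are ±√210, ±√230. Hence the splitting field is K = Q(√210, √230). Since 210 and 230 are distinct squarefree integers > 1, their product 48300 is not a perfect square, so √230 ∉ Q(√210). By the tower law [K:Q] = [Q(√210,√230):Q(√210)] · [Q(√210):Q] = 2 · 2 = 4.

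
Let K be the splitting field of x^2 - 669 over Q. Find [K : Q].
[K : Q] = 2

f(x) = x^2 - 669 factors as (x - √669)(x + √669). The splitting field is K = Q(√669). Since 669 is squarefree and > 1, it is not a perfect square, so x^2 - 669 is irreducible over Q and [Q(√669) : Q] = 2. Hence [K : Q] = 2.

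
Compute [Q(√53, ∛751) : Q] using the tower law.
[Q(√53, ∛751) : Q] = 6

Let L = Q(√53, ∛751). Since Q(√53) ⊂ L and [Q(√53):Q] = 2, the tower law gives 2 | [L:Q]. Likewise Q(∛751) ⊂ L with [Q(∛751):Q] = 3 (because 751 is not a perfect cube), so 3 | [L:Q]. As gcd(2,3) = 1, [L:Q] is divisible by 6. Conversely L is generated over Q by √53 and ∛751, so [L:Q] ≤ 2·3 = 6. Therefore [Q(√53, ∛751) : Q] = 6.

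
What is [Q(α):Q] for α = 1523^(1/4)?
[Q(α):Q] = 4

α is a root of x^4 - 1523. By Eisenstein's criterion at the prime p = 1523 (which divides the constant term 1523 but p^2 = 2319529 does not, since 1523 is squarefree), x^4 - 1523 is irreducible over Q. Hence [Q(α):Q] = 4.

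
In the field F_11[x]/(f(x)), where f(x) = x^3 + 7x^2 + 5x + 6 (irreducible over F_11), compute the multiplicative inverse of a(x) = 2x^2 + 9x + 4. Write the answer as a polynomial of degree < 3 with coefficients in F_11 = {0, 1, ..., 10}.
a(x)^(-1) ≡ 5x + 7 (mod f(x))

Since f is irreducible over F_11, F_11[x]/(f) is a field and a(x) ≠ 0 has an inverse. Apply the extended Euclidean algorithm to f(x) and a(x) in F_11[x]: f(x) = (6x + 4)·a(x) + (1). The last nonzero remainder is the constant 1 = gcd(f, a) in F_11. Back-substituting through the division chain expresses 1 = s(x)·a(x) + t(x)·f(x) with s(x) ≡ 5x + 7 (mod f), so a(x)^(-1) ≡ s(x) = 5x + 7 (mod f). Check: (2x^2 + 9x + 4)·(5x + 7) = 10x^3 + 4x^2 + 6x + 6 ≡ 1 (mod x^3 + 7x^2 + 5x + 6).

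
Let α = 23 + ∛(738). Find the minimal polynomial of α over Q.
m_α(x) = x^3 - 69x^2 + 1587x - 12905

Set β = α - 23 = ∛(738), so β^3 = 738. Then (α - 23)^3 - 738 = 0, i.e. α is a root of g(x) = (x - 23)^3 - 738 = x^3 - 69x^2 + 1587x - 12905. Since g(x) = h(x - 23) where h(x) = x^3 - 738, and h is irreducible over Q (because 738 is not a perfect cube, so h has no rational root, and a monic cubic with no rational root is irreducible), g is also irreducible (irreducibility is preserved under the substitution x → x - 23). Hence m_α(x) = x^3 - 69x^2 + 1587x - 12905.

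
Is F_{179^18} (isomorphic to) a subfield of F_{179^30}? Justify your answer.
No: F_{179^18} is not a subfield of F_{179^30}

F_{p^m} embeds in F_{p^n} iff m | n. Here 18 ∤ 30 (since 30 = 1·18 + 12 with remainder 12 ≠ 0), so F_{179^18} is not a subfield of F_{179^30}. Equivalently: if it were, the tower law would give 18 = [F_{179^18}:F_179] dividing [F_{179^30}:F_179] = 30, contradiction.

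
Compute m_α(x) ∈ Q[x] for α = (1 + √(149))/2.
m_α(x) = x^2 - x - 37

From 2α - 1 = √(149), squaring gives (2α - 1)^2 = 149, i.e. 4α^2 - 4α + 1 = 149, so α^2 - α + (1 - 149)/4 = 0. Since 149 ≡ 1 (mod 4), (1 - 149)/4 = -37 ∈ Z. The polynomial x^2 - x - 37 has discriminant 1 - 4·(-37) = 149, which is not a perfect square in Q (d = 149 is squarefree and ≠ 1), so x^2 - x - 37 is irreducible over Q. It is the minimal polynomial of α.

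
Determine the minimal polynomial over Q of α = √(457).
m_α(x) = x^2 - 457

α satisfies α^2 - 457 = 0, so x^2 - 457 annihilates α. Since d = 457 is squarefree and ≠ 1, it is not a perfect square in Q, so x^2 - 457 has no rational root and is therefore irreducible over Q (a degree-2 polynomial over a field is irreducible iff it has no root). Hence m_α(x) = x^2 - 457.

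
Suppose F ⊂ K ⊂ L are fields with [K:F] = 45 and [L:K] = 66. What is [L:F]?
[L:F] = 2970

The tower law says that for any tower of field extensions F ⊂ K ⊂ L with finite degrees, [L:F] = [L:K] · [K:F]. Here this gives [L:F] = 66 · 45 = 2970.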